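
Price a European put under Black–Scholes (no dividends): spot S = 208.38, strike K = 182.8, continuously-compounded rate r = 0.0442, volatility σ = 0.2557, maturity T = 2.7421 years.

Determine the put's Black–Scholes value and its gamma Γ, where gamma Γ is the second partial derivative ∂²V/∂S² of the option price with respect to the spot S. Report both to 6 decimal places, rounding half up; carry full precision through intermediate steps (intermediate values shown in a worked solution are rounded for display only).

σ√T = 0.2557·√2.7421 = 0.423421
d₁ = (ln(S/K) + (r+σ²/2)T) / (σ√T) = (ln(208.38/182.8) + (0.0442+0.2557²/2)·2.7421) / 0.423421 = (0.130971 + 0.210843) / 0.423421 = 0.807268
d₂ = d₁ − σ√T = 0.807268 − 0.423421 = 0.383847
e^{−rT} = e^{−0.0442·2.7421} = 0.885856
N(−d₁) = 0.209756,  N(−d₂) = 0.350546
Put price V = K·e^{−rT}·N(−d₂) − S·N(−d₁) = 56.765479 − 43.708972 = 13.056507
φ(d₁) = (1/√(2π))·e^{−d₁²/2} = 0.288004
Γ = φ(d₁) / (S·σ·√T) = 0.003264

price = 13.056507
Γ = 0.003264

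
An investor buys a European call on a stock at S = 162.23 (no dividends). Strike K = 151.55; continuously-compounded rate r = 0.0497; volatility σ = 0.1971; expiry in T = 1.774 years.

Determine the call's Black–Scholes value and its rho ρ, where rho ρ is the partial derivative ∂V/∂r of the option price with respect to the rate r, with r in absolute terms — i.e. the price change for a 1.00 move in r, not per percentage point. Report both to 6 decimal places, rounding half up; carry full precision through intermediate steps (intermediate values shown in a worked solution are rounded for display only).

price = 30.133856
ρ = 167.063130

σ√T = 0.1971·√1.774 = 0.262521
d₁ = (ln(S/K) + (r+σ²/2)T) / (σ√T) = (ln(162.23/151.55) + (0.0497+0.1971²/2)·1.774) / 0.262521 = (0.068099 + 0.122626) / 0.262521 = 0.726517
d₂ = d₁ − σ√T = 0.726517 − 0.262521 = 0.463997
e^{−rT} = e^{−0.0497·1.774} = 0.915607
N(d₁) = 0.766239,  N(d₂) = 0.678675
Call price V = S·N(d₁) − K·e^{−rT}·N(d₂) = 124.306985 − 94.173128 = 30.133856
ρ = K·T·e^{−rT}·N(d₂) = 167.063130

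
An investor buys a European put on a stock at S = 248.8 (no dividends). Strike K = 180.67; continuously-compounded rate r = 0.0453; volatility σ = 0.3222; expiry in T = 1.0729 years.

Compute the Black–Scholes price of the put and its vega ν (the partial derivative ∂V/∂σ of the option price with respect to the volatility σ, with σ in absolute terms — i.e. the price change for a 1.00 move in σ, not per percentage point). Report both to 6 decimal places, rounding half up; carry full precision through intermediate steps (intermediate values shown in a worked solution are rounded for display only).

price = 4.655041
ν = 45.825112

σ√T = 0.3222·√1.0729 = 0.333738
d₁ = (ln(S/K) + (r+σ²/2)T) / (σ√T) = (ln(248.8/180.67) + (0.0453+0.3222²/2)·1.0729) / 0.333738 = (0.319977 + 0.104293) / 0.333738 = 1.271268
d₂ = d₁ − σ√T = 1.271268 − 0.333738 = 0.937530
e^{−rT} = e^{−0.0453·1.0729} = 0.952560
N(−d₁) = 0.101817,  N(−d₂) = 0.174243
Put price V = K·e^{−rT}·N(−d₂) − S·N(−d₁) = 29.987024 − 25.331983 = 4.655041
φ(d₁) = (1/√(2π))·e^{−d₁²/2} = 0.177817
ν = S·φ(d₁)·√T = 45.825112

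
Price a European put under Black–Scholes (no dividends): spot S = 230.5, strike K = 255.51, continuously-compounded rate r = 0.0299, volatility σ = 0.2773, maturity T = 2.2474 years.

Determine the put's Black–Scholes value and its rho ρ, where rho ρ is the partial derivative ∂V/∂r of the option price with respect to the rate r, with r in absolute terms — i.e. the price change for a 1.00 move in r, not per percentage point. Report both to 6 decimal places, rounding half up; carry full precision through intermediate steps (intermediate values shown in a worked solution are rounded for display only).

σ√T = 0.2773·√2.2474 = 0.415710
d₁ = (ln(S/K) + (r+σ²/2)T) / (σ√T) = (ln(230.5/255.51) + (0.0299+0.2773²/2)·2.2474) / 0.415710 = (-0.103011 + 0.153604) / 0.415710 = 0.121705
d₂ = d₁ − σ√T = 0.121705 − 0.415710 = -0.294005
e^{−rT} = e^{−0.0299·2.2474} = 0.935011
N(−d₁) = 0.451566,  N(−d₂) = 0.615623
Put price V = K·e^{−rT}·N(−d₂) − S·N(−d₁) = 147.075145 − 104.086066 = 42.989079
ρ = −K·T·e^{−rT}·N(−d₂) = -330.536681

price = 42.989079
ρ = -330.536681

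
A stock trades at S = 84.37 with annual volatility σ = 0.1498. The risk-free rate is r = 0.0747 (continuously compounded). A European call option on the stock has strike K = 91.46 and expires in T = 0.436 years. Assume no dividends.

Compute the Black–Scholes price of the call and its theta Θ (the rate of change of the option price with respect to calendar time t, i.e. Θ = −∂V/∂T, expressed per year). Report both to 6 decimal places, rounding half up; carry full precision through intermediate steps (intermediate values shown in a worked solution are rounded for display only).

price = 1.725707
Θ = -5.427722

σ√T = 0.1498·√0.436 = 0.098913
d₁ = (ln(S/K) + (r+σ²/2)T) / (σ√T) = (ln(84.37/91.46) + (0.0747+0.1498²/2)·0.436) / 0.098913 = (-0.080690 + 0.037461) / 0.098913 = -0.437036
d₂ = d₁ − σ√T = -0.437036 − 0.098913 = -0.535949
e^{−rT} = e^{−0.0747·0.436} = 0.967955
N(d₁) = 0.331043,  N(d₂) = 0.295997
Call price V = S·N(d₁) − K·e^{−rT}·N(d₂) = 27.930068 − 26.204361 = 1.725707
φ(d₁) = (1/√(2π))·e^{−d₁²/2} = 0.362606
Θ = −S·φ(d₁)·σ/(2√T) − r·K·e^{−rT}·N(d₂) = −3.470256 − 1.957466 = -5.427722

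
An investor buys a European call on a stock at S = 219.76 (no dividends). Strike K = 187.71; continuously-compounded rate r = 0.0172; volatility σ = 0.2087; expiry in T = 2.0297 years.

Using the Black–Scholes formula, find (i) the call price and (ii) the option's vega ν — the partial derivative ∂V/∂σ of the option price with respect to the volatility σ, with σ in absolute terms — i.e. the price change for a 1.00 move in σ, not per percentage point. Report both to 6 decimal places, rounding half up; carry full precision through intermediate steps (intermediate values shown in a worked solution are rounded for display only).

σ√T = 0.2087·√2.0297 = 0.297330
d₁ = (ln(S/K) + (r+σ²/2)T) / (σ√T) = (ln(219.76/187.71) + (0.0172+0.2087²/2)·2.0297) / 0.297330 = (0.157638 + 0.079113) / 0.297330 = 0.796258
d₂ = d₁ − σ√T = 0.796258 − 0.297330 = 0.498928
e^{−rT} = e^{−0.0172·2.0297} = 0.965692
N(d₁) = 0.787059,  N(d₂) = 0.691085
Call price V = S·N(d₁) − K·e^{−rT}·N(d₂) = 172.964067 − 125.272943 = 47.691124
φ(d₁) = (1/√(2π))·e^{−d₁²/2} = 0.290558
ν = S·φ(d₁)·√T = 90.969858

price = 47.691124
ν = 90.969858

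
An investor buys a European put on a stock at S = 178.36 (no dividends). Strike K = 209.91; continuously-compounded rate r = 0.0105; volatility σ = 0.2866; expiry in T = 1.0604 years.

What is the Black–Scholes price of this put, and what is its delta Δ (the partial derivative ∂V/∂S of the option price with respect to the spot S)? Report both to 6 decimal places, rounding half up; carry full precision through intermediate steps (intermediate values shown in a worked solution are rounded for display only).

σ√T = 0.2866·√1.0604 = 0.295128
d₁ = (ln(S/K) + (r+σ²/2)T) / (σ√T) = (ln(178.36/209.91) + (0.0105+0.2866²/2)·1.0604) / 0.295128 = (-0.162875 + 0.054685) / 0.295128 = -0.366587
d₂ = d₁ − σ√T = -0.366587 − 0.295128 = -0.661716
e^{−rT} = e^{−0.0105·1.0604} = 0.988928
N(−d₁) = 0.643037,  N(−d₂) = 0.745923
Put price V = K·e^{−rT}·N(−d₂) − S·N(−d₁) = 154.843061 − 114.691991 = 40.151070
Δ = −N(−d₁) = -0.643037

price = 40.151070
Δ = -0.643037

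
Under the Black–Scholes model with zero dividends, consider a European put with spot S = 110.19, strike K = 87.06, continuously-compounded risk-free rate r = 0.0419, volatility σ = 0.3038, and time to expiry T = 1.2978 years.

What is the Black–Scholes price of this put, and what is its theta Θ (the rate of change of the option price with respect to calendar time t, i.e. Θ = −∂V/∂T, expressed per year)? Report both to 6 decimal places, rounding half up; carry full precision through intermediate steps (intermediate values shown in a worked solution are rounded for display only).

price = 3.674392
Θ = -2.641973

σ√T = 0.3038·√1.2978 = 0.346092
d₁ = (ln(S/K) + (r+σ²/2)T) / (σ√T) = (ln(110.19/87.06) + (0.0419+0.3038²/2)·1.2978) / 0.346092 = (0.235609 + 0.114268) / 0.346092 = 1.010934
d₂ = d₁ − σ√T = 1.010934 − 0.346092 = 0.664842
e^{−rT} = e^{−0.0419·1.2978} = 0.947074
N(−d₁) = 0.156024,  N(−d₂) = 0.253076
Put price V = K·e^{−rT}·N(−d₂) − S·N(−d₁) = 20.866673 − 17.192282 = 3.674392
φ(d₁) = (1/√(2π))·e^{−d₁²/2} = 0.239325
Θ = −S·φ(d₁)·σ/(2√T) + r·K·e^{−rT}·N(−d₂) = −3.516287 + 0.874314 = -2.641973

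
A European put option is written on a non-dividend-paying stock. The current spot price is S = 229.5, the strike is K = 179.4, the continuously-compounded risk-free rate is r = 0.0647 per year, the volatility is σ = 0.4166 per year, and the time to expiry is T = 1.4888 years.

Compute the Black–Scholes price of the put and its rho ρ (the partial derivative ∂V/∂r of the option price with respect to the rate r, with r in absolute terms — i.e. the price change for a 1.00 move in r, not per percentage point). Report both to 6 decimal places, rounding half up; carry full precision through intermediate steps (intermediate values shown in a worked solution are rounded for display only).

price = 14.410959
ρ = -81.816476

σ√T = 0.4166·√1.4888 = 0.508320
d₁ = (ln(S/K) + (r+σ²/2)T) / (σ√T) = (ln(229.5/179.4) + (0.0647+0.4166²/2)·1.4888) / 0.508320 = (0.246285 + 0.225520) / 0.508320 = 0.928165
d₂ = d₁ − σ√T = 0.928165 − 0.508320 = 0.419845
e^{−rT} = e^{−0.0647·1.4888} = 0.908168
N(−d₁) = 0.176661,  N(−d₂) = 0.337299
Put price V = K·e^{−rT}·N(−d₂) − S·N(−d₁) = 54.954646 − 40.543687 = 14.410959
ρ = −K·T·e^{−rT}·N(−d₂) = -81.816476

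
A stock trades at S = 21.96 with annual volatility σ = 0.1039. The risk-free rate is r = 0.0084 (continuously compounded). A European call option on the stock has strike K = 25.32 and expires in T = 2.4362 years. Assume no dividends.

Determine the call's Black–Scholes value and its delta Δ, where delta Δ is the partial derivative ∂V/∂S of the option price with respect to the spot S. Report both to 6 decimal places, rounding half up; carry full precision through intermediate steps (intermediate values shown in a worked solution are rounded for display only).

price = 0.494060
Δ = 0.251225

σ√T = 0.1039·√2.4362 = 0.162171
d₁ = (ln(S/K) + (r+σ²/2)T) / (σ√T) = (ln(21.96/25.32) + (0.0084+0.1039²/2)·2.4362) / 0.162171 = (-0.142372 + 0.033614) / 0.162171 = -0.670641
d₂ = d₁ − σ√T = -0.670641 − 0.162171 = -0.832812
e^{−rT} = e^{−0.0084·2.4362} = 0.979744
N(d₁) = 0.251225,  N(d₂) = 0.202475
Call price V = S·N(d₁) − K·e^{−rT}·N(d₂) = 5.516892 − 5.022832 = 0.494060
Δ = N(d₁) = 0.251225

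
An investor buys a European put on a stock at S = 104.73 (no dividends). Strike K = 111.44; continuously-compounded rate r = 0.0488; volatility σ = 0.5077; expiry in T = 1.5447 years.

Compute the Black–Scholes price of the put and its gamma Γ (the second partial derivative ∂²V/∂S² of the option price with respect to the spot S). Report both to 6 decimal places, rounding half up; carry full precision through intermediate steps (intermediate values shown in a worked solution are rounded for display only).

σ√T = 0.5077·√1.5447 = 0.631000
d₁ = (ln(S/K) + (r+σ²/2)T) / (σ√T) = (ln(104.73/111.44) + (0.0488+0.5077²/2)·1.5447) / 0.631000 = (-0.062101 + 0.274462) / 0.631000 = 0.336547
d₂ = d₁ − σ√T = 0.336547 − 0.631000 = -0.294453
e^{−rT} = e^{−0.0488·1.5447} = 0.927390
N(−d₁) = 0.368229,  N(−d₂) = 0.615794
Put price V = K·e^{−rT}·N(−d₂) − S·N(−d₁) = 63.641281 − 38.564649 = 25.076631
φ(d₁) = (1/√(2π))·e^{−d₁²/2} = 0.376977
Γ = φ(d₁) / (S·σ·√T) = 0.005704

price = 25.076631
Γ = 0.005704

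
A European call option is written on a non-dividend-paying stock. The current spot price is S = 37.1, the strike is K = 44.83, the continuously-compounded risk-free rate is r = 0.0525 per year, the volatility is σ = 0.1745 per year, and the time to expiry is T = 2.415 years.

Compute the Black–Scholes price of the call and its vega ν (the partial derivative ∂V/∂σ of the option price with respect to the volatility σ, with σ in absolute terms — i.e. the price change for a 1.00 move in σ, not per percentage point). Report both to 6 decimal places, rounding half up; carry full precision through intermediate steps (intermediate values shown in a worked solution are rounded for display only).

σ√T = 0.1745·√2.415 = 0.271178
d₁ = (ln(S/K) + (r+σ²/2)T) / (σ√T) = (ln(37.1/44.83) + (0.0525+0.1745²/2)·2.415) / 0.271178 = (-0.189261 + 0.163556) / 0.271178 = -0.094788
d₂ = d₁ − σ√T = -0.094788 − 0.271178 = -0.365966
e^{−rT} = e^{−0.0525·2.415} = 0.880921
N(d₁) = 0.462242,  N(d₂) = 0.357195
Call price V = S·N(d₁) − K·e^{−rT}·N(d₂) = 17.149163 − 14.106243 = 3.042919
φ(d₁) = (1/√(2π))·e^{−d₁²/2} = 0.397154
ν = S·φ(d₁)·√T = 22.897682

price = 3.042919
ν = 22.897682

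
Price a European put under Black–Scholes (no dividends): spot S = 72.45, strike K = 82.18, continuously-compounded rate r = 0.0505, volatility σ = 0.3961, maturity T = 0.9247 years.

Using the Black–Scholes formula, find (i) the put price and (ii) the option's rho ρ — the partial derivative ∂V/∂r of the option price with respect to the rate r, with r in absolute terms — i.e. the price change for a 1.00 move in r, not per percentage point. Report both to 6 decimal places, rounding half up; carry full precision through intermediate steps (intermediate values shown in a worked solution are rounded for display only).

price = 14.627988
ρ = -47.499298

σ√T = 0.3961·√0.9247 = 0.380895
d₁ = (ln(S/K) + (r+σ²/2)T) / (σ√T) = (ln(72.45/82.18) + (0.0505+0.3961²/2)·0.9247) / 0.380895 = (-0.126015 + 0.119238) / 0.380895 = -0.017793
d₂ = d₁ − σ√T = -0.017793 − 0.380895 = -0.398688
e^{−rT} = e^{−0.0505·0.9247} = 0.954376
N(−d₁) = 0.507098,  N(−d₂) = 0.654939
Put price V = K·e^{−rT}·N(−d₂) − S·N(−d₁) = 51.367252 − 36.739264 = 14.627988
ρ = −K·T·e^{−rT}·N(−d₂) = -47.499298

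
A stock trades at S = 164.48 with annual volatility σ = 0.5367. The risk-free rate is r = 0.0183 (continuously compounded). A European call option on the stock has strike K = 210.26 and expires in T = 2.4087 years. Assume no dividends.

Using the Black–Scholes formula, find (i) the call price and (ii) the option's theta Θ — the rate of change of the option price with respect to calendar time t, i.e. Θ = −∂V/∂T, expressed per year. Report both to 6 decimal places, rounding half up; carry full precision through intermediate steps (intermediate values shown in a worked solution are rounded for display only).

σ√T = 0.5367·√2.4087 = 0.832958
d₁ = (ln(S/K) + (r+σ²/2)T) / (σ√T) = (ln(164.48/210.26) + (0.0183+0.5367²/2)·2.4087) / 0.832958 = (-0.245556 + 0.390988) / 0.832958 = 0.174598
d₂ = d₁ − σ√T = 0.174598 − 0.832958 = -0.658360
e^{−rT} = e^{−0.0183·2.4087} = 0.956878
N(d₁) = 0.569302,  N(d₂) = 0.255153
Call price V = S·N(d₁) − K·e^{−rT}·N(d₂) = 93.638821 − 51.335140 = 42.303681
φ(d₁) = (1/√(2π))·e^{−d₁²/2} = 0.392908
Θ = −S·φ(d₁)·σ/(2√T) − r·K·e^{−rT}·N(d₂) = −11.174132 − 0.939433 = -12.113565

price = 42.303681
Θ = -12.113565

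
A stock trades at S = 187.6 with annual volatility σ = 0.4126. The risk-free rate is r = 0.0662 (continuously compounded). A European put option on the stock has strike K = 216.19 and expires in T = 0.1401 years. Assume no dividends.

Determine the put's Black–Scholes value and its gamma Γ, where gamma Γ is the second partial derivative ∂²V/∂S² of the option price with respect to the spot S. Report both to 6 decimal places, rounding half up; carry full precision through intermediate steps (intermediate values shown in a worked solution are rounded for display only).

σ√T = 0.4126·√0.1401 = 0.154436
d₁ = (ln(S/K) + (r+σ²/2)T) / (σ√T) = (ln(187.6/216.19) + (0.0662+0.4126²/2)·0.1401) / 0.154436 = (-0.141846 + 0.021200) / 0.154436 = -0.781203
d₂ = d₁ − σ√T = -0.781203 − 0.154436 = -0.935639
e^{−rT} = e^{−0.0662·0.1401} = 0.990768
N(−d₁) = 0.782658,  N(−d₂) = 0.825270
Put price V = K·e^{−rT}·N(−d₂) − S·N(−d₁) = 176.768122 − 146.826715 = 29.941407
φ(d₁) = (1/√(2π))·e^{−d₁²/2} = 0.294029
Γ = φ(d₁) / (S·σ·√T) = 0.010149

price = 29.941407
Γ = 0.010149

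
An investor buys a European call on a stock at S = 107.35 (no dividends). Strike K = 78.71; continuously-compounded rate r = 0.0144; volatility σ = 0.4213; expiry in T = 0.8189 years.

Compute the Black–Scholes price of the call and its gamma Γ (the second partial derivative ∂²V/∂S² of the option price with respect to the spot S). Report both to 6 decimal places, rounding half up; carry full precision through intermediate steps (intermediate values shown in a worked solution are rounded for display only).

price = 33.387296
Γ = 0.005702

σ√T = 0.4213·√0.8189 = 0.381247
d₁ = (ln(S/K) + (r+σ²/2)T) / (σ√T) = (ln(107.35/78.71) + (0.0144+0.4213²/2)·0.8189) / 0.381247 = (0.310324 + 0.084467) / 0.381247 = 1.035525
d₂ = d₁ − σ√T = 1.035525 − 0.381247 = 0.654278
e^{−rT} = e^{−0.0144·0.8189} = 0.988277
N(d₁) = 0.849788,  N(d₂) = 0.743534
Call price V = S·N(d₁) − K·e^{−rT}·N(d₂) = 91.224756 − 57.837460 = 33.387296
φ(d₁) = (1/√(2π))·e^{−d₁²/2} = 0.233378
Γ = φ(d₁) / (S·σ·√T) = 0.005702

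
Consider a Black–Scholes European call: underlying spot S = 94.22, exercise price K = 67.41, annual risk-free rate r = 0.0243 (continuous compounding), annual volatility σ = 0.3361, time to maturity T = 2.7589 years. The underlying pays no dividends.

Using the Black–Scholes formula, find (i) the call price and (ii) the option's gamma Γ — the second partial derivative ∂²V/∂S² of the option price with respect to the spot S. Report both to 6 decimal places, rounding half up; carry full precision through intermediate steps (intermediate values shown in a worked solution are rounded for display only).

σ√T = 0.3361·√2.7589 = 0.558260
d₁ = (ln(S/K) + (r+σ²/2)T) / (σ√T) = (ln(94.22/67.41) + (0.0243+0.3361²/2)·2.7589) / 0.558260 = (0.334839 + 0.222868) / 0.558260 = 0.999010
d₂ = d₁ − σ√T = 0.999010 − 0.558260 = 0.440750
e^{−rT} = e^{−0.0243·2.7589} = 0.935157
N(d₁) = 0.841105,  N(d₂) = 0.670303
Call price V = S·N(d₁) − K·e^{−rT}·N(d₂) = 79.248927 − 42.255176 = 36.993751
φ(d₁) = (1/√(2π))·e^{−d₁²/2} = 0.242210
Γ = φ(d₁) / (S·σ·√T) = 0.004605

price = 36.993751
Γ = 0.004605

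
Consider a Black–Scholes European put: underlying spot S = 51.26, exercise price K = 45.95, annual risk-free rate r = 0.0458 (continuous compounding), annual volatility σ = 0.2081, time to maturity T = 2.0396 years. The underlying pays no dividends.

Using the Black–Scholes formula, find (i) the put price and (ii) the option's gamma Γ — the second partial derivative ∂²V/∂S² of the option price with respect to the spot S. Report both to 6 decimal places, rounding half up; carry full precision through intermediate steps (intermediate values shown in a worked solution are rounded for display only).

price = 2.014022
Γ = 0.018543

σ√T = 0.2081·√2.0396 = 0.297197
d₁ = (ln(S/K) + (r+σ²/2)T) / (σ√T) = (ln(51.26/45.95) + (0.0458+0.2081²/2)·2.0396) / 0.297197 = (0.109357 + 0.137577) / 0.297197 = 0.830875
d₂ = d₁ − σ√T = 0.830875 − 0.297197 = 0.533678
e^{−rT} = e^{−0.0458·2.0396} = 0.910817
N(−d₁) = 0.203022,  N(−d₂) = 0.296782
Put price V = K·e^{−rT}·N(−d₂) − S·N(−d₁) = 12.420938 − 10.406916 = 2.014022
φ(d₁) = (1/√(2π))·e^{−d₁²/2} = 0.282489
Γ = φ(d₁) / (S·σ·√T) = 0.018543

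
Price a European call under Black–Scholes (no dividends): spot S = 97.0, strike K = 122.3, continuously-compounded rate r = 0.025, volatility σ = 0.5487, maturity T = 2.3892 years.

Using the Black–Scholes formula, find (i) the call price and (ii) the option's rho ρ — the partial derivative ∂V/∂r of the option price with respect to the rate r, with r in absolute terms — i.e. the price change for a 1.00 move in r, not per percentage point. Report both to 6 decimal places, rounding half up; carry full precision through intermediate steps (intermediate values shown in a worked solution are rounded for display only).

price = 26.419502
ρ = 73.042345

σ√T = 0.5487·√2.3892 = 0.848128
d₁ = (ln(S/K) + (r+σ²/2)T) / (σ√T) = (ln(97.0/122.3) + (0.025+0.5487²/2)·2.3892) / 0.848128 = (-0.231766 + 0.419390) / 0.848128 = 0.221222
d₂ = d₁ − σ√T = 0.221222 − 0.848128 = -0.626906
e^{−rT} = e^{−0.025·2.3892} = 0.942019
N(d₁) = 0.587540,  N(d₂) = 0.265360
Call price V = S·N(d₁) − K·e^{−rT}·N(d₂) = 56.991386 − 30.571884 = 26.419502
ρ = K·T·e^{−rT}·N(d₂) = 73.042345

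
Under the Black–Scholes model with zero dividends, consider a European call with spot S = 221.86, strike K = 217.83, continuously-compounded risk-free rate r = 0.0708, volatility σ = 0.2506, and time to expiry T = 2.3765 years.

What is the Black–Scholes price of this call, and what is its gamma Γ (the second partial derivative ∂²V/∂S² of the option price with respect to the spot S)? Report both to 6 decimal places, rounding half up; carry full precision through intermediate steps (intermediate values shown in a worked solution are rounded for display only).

σ√T = 0.2506·√2.3765 = 0.386322
d₁ = (ln(S/K) + (r+σ²/2)T) / (σ√T) = (ln(221.86/217.83) + (0.0708+0.2506²/2)·2.3765) / 0.386322 = (0.018332 + 0.242879) / 0.386322 = 0.676146
d₂ = d₁ − σ√T = 0.676146 − 0.386322 = 0.289823
e^{−rT} = e^{−0.0708·2.3765} = 0.845137
N(d₁) = 0.750526,  N(d₂) = 0.614024
Call price V = S·N(d₁) − K·e^{−rT}·N(d₂) = 166.511693 − 113.039577 = 53.472116
φ(d₁) = (1/√(2π))·e^{−d₁²/2} = 0.317421
Γ = φ(d₁) / (S·σ·√T) = 0.003703

price = 53.472116
Γ = 0.003703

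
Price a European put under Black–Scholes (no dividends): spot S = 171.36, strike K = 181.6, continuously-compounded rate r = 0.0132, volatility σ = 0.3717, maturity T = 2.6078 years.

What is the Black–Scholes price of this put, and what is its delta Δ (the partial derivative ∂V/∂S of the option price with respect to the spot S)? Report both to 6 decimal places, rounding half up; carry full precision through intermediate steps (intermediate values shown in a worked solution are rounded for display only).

price = 42.988076
Δ = -0.397132

σ√T = 0.3717·√2.6078 = 0.600247
d₁ = (ln(S/K) + (r+σ²/2)T) / (σ√T) = (ln(171.36/181.6) + (0.0132+0.3717²/2)·2.6078) / 0.600247 = (-0.058040 + 0.214571) / 0.600247 = 0.260778
d₂ = d₁ − σ√T = 0.260778 − 0.600247 = -0.339469
e^{−rT} = e^{−0.0132·2.6078} = 0.966163
N(−d₁) = 0.397132,  N(−d₂) = 0.632872
Put price V = K·e^{−rT}·N(−d₂) − S·N(−d₁) = 111.040593 − 68.052517 = 42.988076
Δ = −N(−d₁) = -0.397132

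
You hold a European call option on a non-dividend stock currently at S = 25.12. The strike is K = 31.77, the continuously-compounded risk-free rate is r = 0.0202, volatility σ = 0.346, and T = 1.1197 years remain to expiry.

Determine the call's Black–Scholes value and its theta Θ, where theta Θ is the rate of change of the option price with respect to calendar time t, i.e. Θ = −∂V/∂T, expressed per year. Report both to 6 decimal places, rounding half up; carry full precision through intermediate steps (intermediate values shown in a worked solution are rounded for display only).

σ√T = 0.346·√1.1197 = 0.366123
d₁ = (ln(S/K) + (r+σ²/2)T) / (σ√T) = (ln(25.12/31.77) + (0.0202+0.346²/2)·1.1197) / 0.366123 = (-0.234858 + 0.089641) / 0.366123 = -0.396635
d₂ = d₁ − σ√T = -0.396635 − 0.366123 = -0.762758
e^{−rT} = e^{−0.0202·1.1197} = 0.977636
N(d₁) = 0.345818,  N(d₂) = 0.222804
Call price V = S·N(d₁) − K·e^{−rT}·N(d₂) = 8.686956 − 6.920176 = 1.766780
φ(d₁) = (1/√(2π))·e^{−d₁²/2} = 0.368764
Θ = −S·φ(d₁)·σ/(2√T) − r·K·e^{−rT}·N(d₂) = −1.514480 − 0.139788 = -1.654267

price = 1.766780
Θ = -1.654267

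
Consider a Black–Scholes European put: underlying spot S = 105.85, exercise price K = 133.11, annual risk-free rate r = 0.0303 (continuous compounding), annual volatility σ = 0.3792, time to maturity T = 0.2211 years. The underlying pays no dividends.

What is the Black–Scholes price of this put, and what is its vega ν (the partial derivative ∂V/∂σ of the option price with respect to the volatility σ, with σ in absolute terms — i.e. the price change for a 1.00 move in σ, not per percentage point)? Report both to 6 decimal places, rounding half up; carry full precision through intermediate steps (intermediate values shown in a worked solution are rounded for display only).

σ√T = 0.3792·√0.2211 = 0.178305
d₁ = (ln(S/K) + (r+σ²/2)T) / (σ√T) = (ln(105.85/133.11) + (0.0303+0.3792²/2)·0.2211) / 0.178305 = (-0.229153 + 0.022596) / 0.178305 = -1.158451
d₂ = d₁ − σ√T = -1.158451 − 0.178305 = -1.336756
e^{−rT} = e^{−0.0303·0.2211} = 0.993323
N(−d₁) = 0.876660,  N(−d₂) = 0.909349
Put price V = K·e^{−rT}·N(−d₂) − S·N(−d₁) = 120.235223 − 92.794463 = 27.440760
φ(d₁) = (1/√(2π))·e^{−d₁²/2} = 0.203937
ν = S·φ(d₁)·√T = 10.150366

price = 27.440760
ν = 10.150366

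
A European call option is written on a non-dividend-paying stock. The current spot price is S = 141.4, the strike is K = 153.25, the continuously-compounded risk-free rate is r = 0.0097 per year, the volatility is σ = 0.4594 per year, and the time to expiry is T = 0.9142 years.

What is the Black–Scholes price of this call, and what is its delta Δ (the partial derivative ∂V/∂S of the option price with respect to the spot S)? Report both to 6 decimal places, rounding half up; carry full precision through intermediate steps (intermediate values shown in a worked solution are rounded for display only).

σ√T = 0.4594·√0.9142 = 0.439250
d₁ = (ln(S/K) + (r+σ²/2)T) / (σ√T) = (ln(141.4/153.25) + (0.0097+0.4594²/2)·0.9142) / 0.439250 = (-0.080478 + 0.105338) / 0.439250 = 0.056597
d₂ = d₁ − σ√T = 0.056597 − 0.439250 = -0.382653
e^{−rT} = e^{−0.0097·0.9142} = 0.991171
N(d₁) = 0.522567,  N(d₂) = 0.350989
Call price V = S·N(d₁) − K·e^{−rT}·N(d₂) = 73.890945 − 53.314112 = 20.576834
Δ = N(d₁) = 0.522567

price = 20.576834
Δ = 0.522567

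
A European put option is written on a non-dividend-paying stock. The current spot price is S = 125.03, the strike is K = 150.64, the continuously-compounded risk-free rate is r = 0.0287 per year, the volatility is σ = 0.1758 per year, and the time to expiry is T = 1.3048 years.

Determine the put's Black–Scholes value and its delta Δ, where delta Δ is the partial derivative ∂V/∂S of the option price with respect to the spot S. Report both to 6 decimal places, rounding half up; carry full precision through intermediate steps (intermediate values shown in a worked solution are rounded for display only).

price = 23.663311
Δ = -0.739251

σ√T = 0.1758·√1.3048 = 0.200813
d₁ = (ln(S/K) + (r+σ²/2)T) / (σ√T) = (ln(125.03/150.64) + (0.0287+0.1758²/2)·1.3048) / 0.200813 = (-0.186339 + 0.057611) / 0.200813 = -0.641039
d₂ = d₁ − σ√T = -0.641039 − 0.200813 = -0.841851
e^{−rT} = e^{−0.0287·1.3048} = 0.963245
N(−d₁) = 0.739251,  N(−d₂) = 0.800064
Put price V = K·e^{−rT}·N(−d₂) − S·N(−d₁) = 116.091885 − 92.428574 = 23.663311
Δ = −N(−d₁) = -0.739251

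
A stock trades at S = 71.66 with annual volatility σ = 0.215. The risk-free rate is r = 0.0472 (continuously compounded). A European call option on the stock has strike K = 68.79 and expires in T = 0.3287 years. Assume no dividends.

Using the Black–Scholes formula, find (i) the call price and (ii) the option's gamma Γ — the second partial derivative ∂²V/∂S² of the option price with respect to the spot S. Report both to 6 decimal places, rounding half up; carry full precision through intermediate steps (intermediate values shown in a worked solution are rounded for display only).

price = 5.741356
Γ = 0.039471

σ√T = 0.215·√0.3287 = 0.123265
d₁ = (ln(S/K) + (r+σ²/2)T) / (σ√T) = (ln(71.66/68.79) + (0.0472+0.215²/2)·0.3287) / 0.123265 = (0.040874 + 0.023112) / 0.123265 = 0.519095
d₂ = d₁ − σ√T = 0.519095 − 0.123265 = 0.395831
e^{−rT} = e^{−0.0472·0.3287} = 0.984605
N(d₁) = 0.698153,  N(d₂) = 0.653885
Call price V = S·N(d₁) − K·e^{−rT}·N(d₂) = 50.029630 − 44.288273 = 5.741356
φ(d₁) = (1/√(2π))·e^{−d₁²/2} = 0.348656
Γ = φ(d₁) / (S·σ·√T) = 0.039471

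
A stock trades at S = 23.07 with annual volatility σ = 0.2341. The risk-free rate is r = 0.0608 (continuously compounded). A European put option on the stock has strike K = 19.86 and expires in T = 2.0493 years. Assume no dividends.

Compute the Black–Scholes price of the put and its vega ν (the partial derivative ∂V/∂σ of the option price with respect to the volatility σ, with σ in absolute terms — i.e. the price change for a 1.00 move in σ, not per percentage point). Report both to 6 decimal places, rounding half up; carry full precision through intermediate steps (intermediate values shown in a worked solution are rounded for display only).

price = 0.777090
ν = 8.099627

σ√T = 0.2341·√2.0493 = 0.335123
d₁ = (ln(S/K) + (r+σ²/2)T) / (σ√T) = (ln(23.07/19.86) + (0.0608+0.2341²/2)·2.0493) / 0.335123 = (0.149825 + 0.180751) / 0.335123 = 0.986434
d₂ = d₁ − σ√T = 0.986434 − 0.335123 = 0.651311
e^{−rT} = e^{−0.0608·2.0493} = 0.882852
N(−d₁) = 0.161960,  N(−d₂) = 0.257423
Put price V = K·e^{−rT}·N(−d₂) − S·N(−d₁) = 4.513512 − 3.736422 = 0.777090
φ(d₁) = (1/√(2π))·e^{−d₁²/2} = 0.245253
ν = S·φ(d₁)·√T = 8.099627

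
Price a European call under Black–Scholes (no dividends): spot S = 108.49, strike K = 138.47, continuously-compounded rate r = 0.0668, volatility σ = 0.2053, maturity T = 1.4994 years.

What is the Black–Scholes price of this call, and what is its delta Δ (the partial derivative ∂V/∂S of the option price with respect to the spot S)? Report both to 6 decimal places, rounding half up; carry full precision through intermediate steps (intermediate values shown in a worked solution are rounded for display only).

σ√T = 0.2053·√1.4994 = 0.251390
d₁ = (ln(S/K) + (r+σ²/2)T) / (σ√T) = (ln(108.49/138.47) + (0.0668+0.2053²/2)·1.4994) / 0.251390 = (-0.243996 + 0.131758) / 0.251390 = -0.446467
d₂ = d₁ − σ√T = -0.446467 − 0.251390 = -0.697857
e^{−rT} = e^{−0.0668·1.4994} = 0.904693
N(d₁) = 0.327630,  N(d₂) = 0.242633
Call price V = S·N(d₁) − K·e^{−rT}·N(d₂) = 35.544562 − 30.395348 = 5.149214
Δ = N(d₁) = 0.327630

price = 5.149214
Δ = 0.327630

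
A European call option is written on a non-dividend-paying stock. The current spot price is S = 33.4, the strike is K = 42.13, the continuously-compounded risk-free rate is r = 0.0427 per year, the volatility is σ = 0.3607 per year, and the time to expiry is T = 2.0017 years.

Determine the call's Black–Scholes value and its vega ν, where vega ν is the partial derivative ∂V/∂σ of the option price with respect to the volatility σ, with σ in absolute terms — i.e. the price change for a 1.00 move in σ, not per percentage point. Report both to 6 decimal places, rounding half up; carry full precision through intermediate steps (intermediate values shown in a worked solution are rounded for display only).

price = 4.909984
ν = 18.842068

σ√T = 0.3607·√2.0017 = 0.510324
d₁ = (ln(S/K) + (r+σ²/2)T) / (σ√T) = (ln(33.4/42.13) + (0.0427+0.3607²/2)·2.0017) / 0.510324 = (-0.232204 + 0.215688) / 0.510324 = -0.032365
d₂ = d₁ − σ√T = -0.032365 − 0.510324 = -0.542688
e^{−rT} = e^{−0.0427·2.0017} = 0.918078
N(d₁) = 0.487091,  N(d₂) = 0.293672
Call price V = S·N(d₁) − K·e^{−rT}·N(d₂) = 16.268825 − 11.358841 = 4.909984
φ(d₁) = (1/√(2π))·e^{−d₁²/2} = 0.398733
ν = S·φ(d₁)·√T = 18.842068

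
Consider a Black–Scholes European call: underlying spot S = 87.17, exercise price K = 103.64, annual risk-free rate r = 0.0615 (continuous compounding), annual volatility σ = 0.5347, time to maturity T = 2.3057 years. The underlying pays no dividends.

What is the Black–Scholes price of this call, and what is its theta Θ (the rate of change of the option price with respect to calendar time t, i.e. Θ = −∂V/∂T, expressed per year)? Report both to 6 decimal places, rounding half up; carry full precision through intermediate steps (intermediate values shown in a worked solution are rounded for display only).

price = 26.550108
Θ = -7.539355

σ√T = 0.5347·√2.3057 = 0.811917
d₁ = (ln(S/K) + (r+σ²/2)T) / (σ√T) = (ln(87.17/103.64) + (0.0615+0.5347²/2)·2.3057) / 0.811917 = (-0.173063 + 0.471405) / 0.811917 = 0.367454
d₂ = d₁ − σ√T = 0.367454 − 0.811917 = -0.444463
e^{−rT} = e^{−0.0615·2.3057} = 0.867794
N(d₁) = 0.643360,  N(d₂) = 0.328354
Call price V = S·N(d₁) − K·e^{−rT}·N(d₂) = 56.081668 − 29.531560 = 26.550108
φ(d₁) = (1/√(2π))·e^{−d₁²/2} = 0.372898
Θ = −S·φ(d₁)·σ/(2√T) − r·K·e^{−rT}·N(d₂) = −5.723164 − 1.816191 = -7.539355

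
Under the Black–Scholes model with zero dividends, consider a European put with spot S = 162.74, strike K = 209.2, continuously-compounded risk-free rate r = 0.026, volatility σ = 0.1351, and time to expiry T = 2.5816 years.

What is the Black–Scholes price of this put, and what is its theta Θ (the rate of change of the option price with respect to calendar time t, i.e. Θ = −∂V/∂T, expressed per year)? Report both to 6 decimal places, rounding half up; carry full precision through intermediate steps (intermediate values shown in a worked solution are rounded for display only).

price = 37.140646
Θ = 2.147152

σ√T = 0.1351·√2.5816 = 0.217070
d₁ = (ln(S/K) + (r+σ²/2)T) / (σ√T) = (ln(162.74/209.2) + (0.026+0.1351²/2)·2.5816) / 0.217070 = (-0.251137 + 0.090681) / 0.217070 = -0.739188
d₂ = d₁ − σ√T = -0.739188 − 0.217070 = -0.956258
e^{−rT} = e^{−0.026·2.5816} = 0.935081
N(−d₁) = 0.770104,  N(−d₂) = 0.830529
Put price V = K·e^{−rT}·N(−d₂) − S·N(−d₁) = 162.467315 − 125.326669 = 37.140646
φ(d₁) = (1/√(2π))·e^{−d₁²/2} = 0.303571
Θ = −S·φ(d₁)·σ/(2√T) + r·K·e^{−rT}·N(−d₂) = −2.076998 + 4.224150 = 2.147152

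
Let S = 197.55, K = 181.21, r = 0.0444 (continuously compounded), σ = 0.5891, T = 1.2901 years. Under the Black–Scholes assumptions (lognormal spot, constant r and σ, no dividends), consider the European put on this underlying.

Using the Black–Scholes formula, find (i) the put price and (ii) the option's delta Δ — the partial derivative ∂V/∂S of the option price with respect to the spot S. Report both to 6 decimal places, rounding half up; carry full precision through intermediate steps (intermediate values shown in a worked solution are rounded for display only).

price = 36.154886
Δ = -0.291437

σ√T = 0.5891·√1.2901 = 0.669115
d₁ = (ln(S/K) + (r+σ²/2)T) / (σ√T) = (ln(197.55/181.21) + (0.0444+0.5891²/2)·1.2901) / 0.669115 = (0.086335 + 0.281138) / 0.669115 = 0.549193
d₂ = d₁ − σ√T = 0.549193 − 0.669115 = -0.119922
e^{−rT} = e^{−0.0444·1.2901} = 0.944329
N(−d₁) = 0.291437,  N(−d₂) = 0.547728
Put price V = K·e^{−rT}·N(−d₂) − S·N(−d₁) = 93.728194 − 57.573308 = 36.154886
Δ = −N(−d₁) = -0.291437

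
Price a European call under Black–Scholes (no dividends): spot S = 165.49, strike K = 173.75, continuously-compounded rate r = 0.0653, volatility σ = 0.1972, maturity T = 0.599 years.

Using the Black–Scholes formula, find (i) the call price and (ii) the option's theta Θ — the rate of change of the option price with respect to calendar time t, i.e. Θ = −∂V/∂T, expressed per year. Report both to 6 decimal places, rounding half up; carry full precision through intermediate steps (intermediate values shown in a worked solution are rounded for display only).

σ√T = 0.1972·√0.599 = 0.152623
d₁ = (ln(S/K) + (r+σ²/2)T) / (σ√T) = (ln(165.49/173.75) + (0.0653+0.1972²/2)·0.599) / 0.152623 = (-0.048707 + 0.050762) / 0.152623 = 0.013464
d₂ = d₁ − σ√T = 0.013464 − 0.152623 = -0.139159
e^{−rT} = e^{−0.0653·0.599} = 0.961640
N(d₁) = 0.505371,  N(d₂) = 0.444662
Call price V = S·N(d₁) − K·e^{−rT}·N(d₂) = 83.633869 − 74.296383 = 9.337486
φ(d₁) = (1/√(2π))·e^{−d₁²/2} = 0.398906
Θ = −S·φ(d₁)·σ/(2√T) − r·K·e^{−rT}·N(d₂) = −8.410193 − 4.851554 = -13.261747

price = 9.337486
Θ = -13.261747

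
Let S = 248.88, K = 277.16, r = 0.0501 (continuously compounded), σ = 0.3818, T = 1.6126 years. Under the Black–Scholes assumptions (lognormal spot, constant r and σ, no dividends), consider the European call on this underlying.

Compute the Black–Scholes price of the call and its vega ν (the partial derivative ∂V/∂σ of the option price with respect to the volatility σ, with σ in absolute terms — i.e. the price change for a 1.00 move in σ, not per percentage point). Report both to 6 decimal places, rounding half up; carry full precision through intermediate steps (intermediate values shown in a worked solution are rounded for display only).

price = 45.008373
ν = 123.897838

σ√T = 0.3818·√1.6126 = 0.484841
d₁ = (ln(S/K) + (r+σ²/2)T) / (σ√T) = (ln(248.88/277.16) + (0.0501+0.3818²/2)·1.6126) / 0.484841 = (-0.107624 + 0.198327) / 0.484841 = 0.187077
d₂ = d₁ − σ√T = 0.187077 − 0.484841 = -0.297764
e^{−rT} = e^{−0.0501·1.6126} = 0.922386
N(d₁) = 0.574200,  N(d₂) = 0.382942
Call price V = S·N(d₁) − K·e^{−rT}·N(d₂) = 142.906848 − 97.898476 = 45.008373
φ(d₁) = (1/√(2π))·e^{−d₁²/2} = 0.392022
ν = S·φ(d₁)·√T = 123.897838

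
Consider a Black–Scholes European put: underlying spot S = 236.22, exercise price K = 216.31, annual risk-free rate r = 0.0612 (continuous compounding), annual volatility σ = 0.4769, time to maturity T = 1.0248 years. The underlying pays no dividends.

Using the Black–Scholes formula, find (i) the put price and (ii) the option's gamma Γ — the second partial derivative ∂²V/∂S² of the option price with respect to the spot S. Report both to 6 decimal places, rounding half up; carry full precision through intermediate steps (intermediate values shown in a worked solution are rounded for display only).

σ√T = 0.4769·√1.0248 = 0.482777
d₁ = (ln(S/K) + (r+σ²/2)T) / (σ√T) = (ln(236.22/216.31) + (0.0612+0.4769²/2)·1.0248) / 0.482777 = (0.088051 + 0.179255) / 0.482777 = 0.553683
d₂ = d₁ − σ√T = 0.553683 − 0.482777 = 0.070906
e^{−rT} = e^{−0.0612·1.0248} = 0.939209
N(−d₁) = 0.289898,  N(−d₂) = 0.471736
Put price V = K·e^{−rT}·N(−d₂) − S·N(−d₁) = 95.838039 − 68.479659 = 27.358380
φ(d₁) = (1/√(2π))·e^{−d₁²/2} = 0.342247
Γ = φ(d₁) / (S·σ·√T) = 0.003001

price = 27.358380
Γ = 0.003001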